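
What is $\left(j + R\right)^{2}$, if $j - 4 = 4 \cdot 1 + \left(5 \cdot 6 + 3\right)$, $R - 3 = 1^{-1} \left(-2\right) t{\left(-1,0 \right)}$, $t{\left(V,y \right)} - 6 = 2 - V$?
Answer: $676$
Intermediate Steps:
$t{\left(V,y \right)} = 8 - V$ ($t{\left(V,y \right)} = 6 - \left(-2 + V\right) = 8 - V$)
$R = -15$ ($R = 3 + 1^{-1} \left(-2\right) \left(8 - -1\right) = 3 + 1 \left(-2\right) \left(8 + 1\right) = 3 - 18 = -15$)
$j = 41$ ($j = 4 + \left(4 \cdot 1 + \left(5 \cdot 6 + 3\right)\right) = 4 + \left(4 + \left(30 + 3\right)\right) = 4 + \left(4 + 33\right) = 4 + 37 = 41$)
$\left(j + R\right)^{2} = \left(41 - 15\right)^{2} = 26^{2} = 676$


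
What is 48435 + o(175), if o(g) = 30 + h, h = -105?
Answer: 48360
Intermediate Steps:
o(g) = -75 (o(g) = 30 - 105 = -75)
48435 + o(175) = 48435 - 75 = 48360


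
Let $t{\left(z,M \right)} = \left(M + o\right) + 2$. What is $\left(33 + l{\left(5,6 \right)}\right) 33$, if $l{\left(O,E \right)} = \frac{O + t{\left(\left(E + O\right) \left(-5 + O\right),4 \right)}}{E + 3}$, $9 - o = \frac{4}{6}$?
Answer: $\frac{10439}{9} \approx 1159.9$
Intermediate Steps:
$o = \frac{25}{3}$ ($o = 9 - \frac{4}{6} = 9 - 4 \cdot \frac{1}{6} = 9 - \frac{2}{3} = \frac{25}{3} \approx 8.3333$)
$t{\left(z,M \right)} = \frac{31}{3} + M$ ($t{\left(z,M \right)} = \left(M + \frac{25}{3}\right) + 2 = \left(\frac{25}{3} + M\right) + 2 = \frac{31}{3} + M$)
$l{\left(O,E \right)} = \frac{\frac{43}{3} + O}{3 + E}$ ($l{\left(O,E \right)} = \frac{O + \left(\frac{31}{3} + 4\right)}{E + 3} = \frac{O + \frac{43}{3}}{3 + E} = \frac{\frac{43}{3} + O}{3 + E}$)
$\left(33 + l{\left(5,6 \right)}\right) 33 = \left(33 + \frac{\frac{43}{3} + 5}{3 + 6}\right) 33 = \left(33 + \frac{1}{9} \cdot \frac{58}{3}\right) 33 = \left(33 + \frac{58}{27}\right) 33 = \frac{949}{27} \cdot 33 = \frac{10439}{9}$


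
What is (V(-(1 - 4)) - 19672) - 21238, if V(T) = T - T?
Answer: -40910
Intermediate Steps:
V(T) = 0
(V(-(1 - 4)) - 19672) - 21238 = (0 - 19672) - 21238 = -19672 - 21238 = -40910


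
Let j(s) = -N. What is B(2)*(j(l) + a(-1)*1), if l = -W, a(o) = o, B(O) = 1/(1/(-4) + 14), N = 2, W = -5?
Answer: -12/55 ≈ -0.21818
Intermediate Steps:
B(O) = 4/55 (B(O) = 1/(-¼ + 14) = 1/(55/4) = 4/55)
l = 5 (l = -1*(-5) = 5)
j(s) = -2 (j(s) = -1*2 = -2)
B(2)*(j(l) + a(-1)*1) = 4*(-2 - 1*1)/55 = 4*(-2 - 1)/55 = (4/55)*(-3) = -12/55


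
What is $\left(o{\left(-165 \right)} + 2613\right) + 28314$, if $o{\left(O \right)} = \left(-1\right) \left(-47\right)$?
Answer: $30974$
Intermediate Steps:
$o{\left(O \right)} = 47$
$\left(o{\left(-165 \right)} + 2613\right) + 28314 = \left(47 + 2613\right) + 28314 = 2660 + 28314 = 30974$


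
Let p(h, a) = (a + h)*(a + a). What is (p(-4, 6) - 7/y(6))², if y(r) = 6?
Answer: 18769/36 ≈ 521.36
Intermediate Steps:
p(h, a) = 2*a*(a + h) (p(h, a) = (a + h)*(2*a) = 2*a*(a + h))
(p(-4, 6) - 7/y(6))² = (2*6*(6 - 4) - 7/6)² = (2*6*2 - 7*⅙)² = (24 - 7/6)² = (137/6)² = 18769/36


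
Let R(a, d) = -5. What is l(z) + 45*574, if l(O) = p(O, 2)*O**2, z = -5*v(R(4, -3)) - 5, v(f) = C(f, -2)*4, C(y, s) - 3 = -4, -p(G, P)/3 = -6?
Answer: 29880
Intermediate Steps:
p(G, P) = 18 (p(G, P) = -3*(-6) = 18)
C(y, s) = -1 (C(y, s) = 3 - 4 = -1)
v(f) = -4 (v(f) = -1*4 = -4)
z = 15 (z = -5*(-4) - 5 = 20 - 5 = 15)
l(O) = 18*O**2
l(z) + 45*574 = 18*15**2 + 45*574 = 18*225 + 25830 = 4050 + 25830 = 29880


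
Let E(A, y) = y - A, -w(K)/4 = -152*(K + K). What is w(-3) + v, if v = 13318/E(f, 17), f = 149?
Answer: -247427/66 ≈ -3748.9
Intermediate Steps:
w(K) = 1216*K (w(K) = -(-608)*(K + K) = -(-608)*2*K = -(-1216)*K = 1216*K)
v = -6659/66 (v = 13318/(17 - 1*149) = 13318/(17 - 149) = 13318/(-132) = 13318*(-1/132) = -6659/66 ≈ -100.89)
w(-3) + v = 1216*(-3) - 6659/66 = -3648 - 6659/66 = -247427/66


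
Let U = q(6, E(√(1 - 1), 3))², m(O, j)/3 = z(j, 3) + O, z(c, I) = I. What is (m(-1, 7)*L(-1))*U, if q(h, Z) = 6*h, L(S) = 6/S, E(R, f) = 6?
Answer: -46656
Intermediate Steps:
m(O, j) = 9 + 3*O (m(O, j) = 3*(3 + O) = 9 + 3*O)
U = 1296 (U = (6*6)² = 36² = 1296)
(m(-1, 7)*L(-1))*U = ((9 + 3*(-1))*(6/(-1)))*1296 = ((9 - 3)*(6*(-1)))*1296 = (6*(-6))*1296 = -36*1296 = -46656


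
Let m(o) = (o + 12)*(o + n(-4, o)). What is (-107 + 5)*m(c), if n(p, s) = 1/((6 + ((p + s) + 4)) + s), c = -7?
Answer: 14535/4 ≈ 3633.8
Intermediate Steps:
n(p, s) = 1/(10 + p + 2*s) (n(p, s) = 1/((6 + (4 + p + s)) + s) = 1/((10 + p + s) + s) = 1/(10 + p + 2*s))
m(o) = (12 + o)*(o + 1/(6 + 2*o)) (m(o) = (o + 12)*(o + 1/(10 - 4 + 2*o)) = (12 + o)*(o + 1/(6 + 2*o)))
(-107 + 5)*m(c) = (-107 + 5)*((6 + (1/2)*(-7) - 7*(3 - 7)*(12 - 7))/(3 - 7)) = -102*(6 - 7/2 - 7*(-4)*5)/(-4) = -(-51)*(6 - 7/2 + 140)/2 = -(-51)*285/(2*2) = -102*(-285/8) = 14535/4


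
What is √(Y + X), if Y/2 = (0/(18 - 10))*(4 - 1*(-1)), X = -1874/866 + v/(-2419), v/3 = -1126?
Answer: I*√842056940683/1047427 ≈ 0.87609*I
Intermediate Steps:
v = -3378 (v = 3*(-1126) = -3378)
X = -803929/1047427 (X = -1874/866 - 3378/(-2419) = -1874*1/866 - 3378*(-1/2419) = -937/433 + 3378/2419 = -803929/1047427 ≈ -0.76753)
Y = 0 (Y = 2*((0/(18 - 10))*(4 - 1*(-1))) = 2*((0/8)*(4 + 1)) = 2*((0*(⅛))*5) = 2*(0*5) = 2*0 = 0)
√(Y + X) = √(0 - 803929/1047427) = √(-803929/1047427) = I*√842056940683/1047427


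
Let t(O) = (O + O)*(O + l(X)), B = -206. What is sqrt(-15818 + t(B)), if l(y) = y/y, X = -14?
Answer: sqrt(68642) ≈ 262.00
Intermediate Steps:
l(y) = 1
t(O) = 2*O*(1 + O) (t(O) = (O + O)*(O + 1) = (2*O)*(1 + O) = 2*O*(1 + O))
sqrt(-15818 + t(B)) = sqrt(-15818 + 2*(-206)*(1 - 206)) = sqrt(-15818 + 2*(-206)*(-205)) = sqrt(-15818 + 84460) = sqrt(68642)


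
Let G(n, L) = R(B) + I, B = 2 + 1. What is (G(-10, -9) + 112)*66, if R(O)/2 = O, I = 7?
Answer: 8250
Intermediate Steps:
B = 3
R(O) = 2*O
G(n, L) = 13 (G(n, L) = 2*3 + 7 = 6 + 7 = 13)
(G(-10, -9) + 112)*66 = (13 + 112)*66 = 125*66 = 8250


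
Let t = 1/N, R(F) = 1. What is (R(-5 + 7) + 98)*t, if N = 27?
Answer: 11/3 ≈ 3.6667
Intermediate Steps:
t = 1/27 ≈ 0.037037
(R(-5 + 7) + 98)*t = (1 + 98)*(1/27) = 99*(1/27) = 11/3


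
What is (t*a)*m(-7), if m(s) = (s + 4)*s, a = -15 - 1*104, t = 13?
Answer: -32487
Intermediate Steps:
a = -119 (a = -15 - 104 = -119)
m(s) = s*(4 + s) (m(s) = (4 + s)*s = s*(4 + s))
(t*a)*m(-7) = (13*(-119))*(-7*(4 - 7)) = -(-10829)*(-3) = -1547*21 = -32487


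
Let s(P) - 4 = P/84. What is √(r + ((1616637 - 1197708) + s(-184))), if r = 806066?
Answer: √540223593/21 ≈ 1106.8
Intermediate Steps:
s(P) = 4 + P/84
√(r + ((1616637 - 1197708) + s(-184))) = √(806066 + ((1616637 - 1197708) + (4 + (1/84)*(-184)))) = √(806066 + (418929 + (4 - 46/21))) = √(806066 + (418929 + 38/21)) = √(806066 + 8797547/21) = √(25724933/21) = √540223593/21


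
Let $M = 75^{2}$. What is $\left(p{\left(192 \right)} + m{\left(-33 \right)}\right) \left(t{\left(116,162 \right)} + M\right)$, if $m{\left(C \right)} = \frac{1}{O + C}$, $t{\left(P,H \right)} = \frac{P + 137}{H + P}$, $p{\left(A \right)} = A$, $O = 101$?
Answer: $\frac{20421187171}{18904} \approx 1.0803 \cdot 10^{6}$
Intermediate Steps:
$M = 5625$
$t{\left(P,H \right)} = \frac{137 + P}{H + P}$
$m{\left(C \right)} = \frac{1}{101 + C}$
$\left(p{\left(192 \right)} + m{\left(-33 \right)}\right) \left(t{\left(116,162 \right)} + M\right) = \left(192 + \frac{1}{101 - 33}\right) \left(\frac{137 + 116}{162 + 116} + 5625\right) = \left(192 + \frac{1}{68}\right) \left(\frac{1}{278} \cdot 253 + 5625\right) = \frac{13057 \left(\frac{253}{278} + 5625\right)}{68} = \frac{13057}{68} \cdot \frac{1564003}{278} = \frac{20421187171}{18904}$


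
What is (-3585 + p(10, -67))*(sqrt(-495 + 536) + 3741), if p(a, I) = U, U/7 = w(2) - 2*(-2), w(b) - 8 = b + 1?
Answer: -13018680 - 3480*sqrt(41) ≈ -1.3041e+7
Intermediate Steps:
w(b) = 9 + b (w(b) = 8 + (b + 1) = 8 + (1 + b) = 9 + b)
U = 105 (U = 7*((9 + 2) - 2*(-2)) = 7*(11 + 4) = 7*15 = 105)
p(a, I) = 105
(-3585 + p(10, -67))*(sqrt(-495 + 536) + 3741) = (-3585 + 105)*(sqrt(-495 + 536) + 3741) = -3480*(sqrt(41) + 3741) = -3480*(3741 + sqrt(41)) = -13018680 - 3480*sqrt(41)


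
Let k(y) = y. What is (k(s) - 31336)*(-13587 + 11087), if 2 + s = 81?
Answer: 78142500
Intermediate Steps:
s = 79 (s = -2 + 81 = 79)
(k(s) - 31336)*(-13587 + 11087) = (79 - 31336)*(-13587 + 11087) = -31257*(-2500) = 78142500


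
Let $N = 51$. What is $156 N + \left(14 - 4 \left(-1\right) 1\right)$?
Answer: $7974$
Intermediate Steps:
$156 N + \left(14 - 4 \left(-1\right) 1\right) = 156 \cdot 51 + \left(14 - 4 \left(-1\right) 1\right) = 7956 + \left(14 - \left(-4\right) 1\right) = 7956 + \left(14 - -4\right) = 7956 + \left(14 + 4\right) = 7956 + 18 = 7974$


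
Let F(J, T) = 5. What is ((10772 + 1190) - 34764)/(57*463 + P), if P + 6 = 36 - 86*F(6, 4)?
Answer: -22802/25991 ≈ -0.87730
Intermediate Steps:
P = -400 (P = -6 + (36 - 86*5) = -6 + (36 - 430) = -6 - 394 = -400)
((10772 + 1190) - 34764)/(57*463 + P) = ((10772 + 1190) - 34764)/(57*463 - 400) = (11962 - 34764)/(26391 - 400) = -22802/25991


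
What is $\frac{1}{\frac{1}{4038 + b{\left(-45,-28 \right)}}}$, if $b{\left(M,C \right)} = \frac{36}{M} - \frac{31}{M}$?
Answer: $\frac{36341}{9} \approx 4037.9$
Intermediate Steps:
$b{\left(M,C \right)} = \frac{5}{M}$
$\frac{1}{\frac{1}{4038 + b{\left(-45,-28 \right)}}} = \frac{1}{\frac{1}{4038 + \frac{5}{-45}}} = \frac{1}{\frac{1}{4038 + 5 \left(- \frac{1}{45}\right)}} = \frac{1}{\frac{1}{4038 - \frac{1}{9}}} = \frac{1}{\frac{1}{\frac{36341}{9}}} = \frac{1}{\frac{9}{36341}} = \frac{36341}{9}$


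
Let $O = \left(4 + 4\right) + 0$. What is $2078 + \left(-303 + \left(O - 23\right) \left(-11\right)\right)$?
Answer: $1940$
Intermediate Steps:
$O = 8$ ($O = 8 + 0 = 8$)
$2078 + \left(-303 + \left(O - 23\right) \left(-11\right)\right) = 2078 - \left(303 - \left(8 - 23\right) \left(-11\right)\right) = 2078 - 138 = 1940$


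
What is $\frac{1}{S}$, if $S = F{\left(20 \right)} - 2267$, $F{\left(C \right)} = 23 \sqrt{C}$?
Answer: $- \frac{2267}{5128709} - \frac{46 \sqrt{5}}{5128709} \approx -0.00046208$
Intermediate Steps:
$S = -2267 + 46 \sqrt{5}$ ($S = 23 \sqrt{20} - 2267 = 23 \cdot 2 \sqrt{5} - 2267 = 46 \sqrt{5} - 2267 = -2267 + 46 \sqrt{5} \approx -2164.1$)
$\frac{1}{S} = \frac{1}{-2267 + 46 \sqrt{5}}$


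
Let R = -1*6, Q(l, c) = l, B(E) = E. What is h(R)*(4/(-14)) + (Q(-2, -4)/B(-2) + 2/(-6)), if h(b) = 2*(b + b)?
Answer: 158/21 ≈ 7.5238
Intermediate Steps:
R = -6
h(b) = 4*b (h(b) = 2*(2*b) = 4*b)
h(R)*(4/(-14)) + (Q(-2, -4)/B(-2) + 2/(-6)) = (4*(-6))*(4/(-14)) + (-2/(-2) + 2/(-6)) = -96*(-1)/14 + (-2*(-½) + 2*(-⅙)) = -24*(-2/7) + (1 - ⅓) = 48/7 + ⅔ = 158/21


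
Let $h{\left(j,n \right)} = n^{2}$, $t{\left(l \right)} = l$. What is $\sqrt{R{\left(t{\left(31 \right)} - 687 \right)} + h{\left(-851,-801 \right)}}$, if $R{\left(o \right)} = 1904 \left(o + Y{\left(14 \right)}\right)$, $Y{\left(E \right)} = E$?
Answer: $i \sqrt{580767} \approx 762.08 i$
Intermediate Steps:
$R{\left(o \right)} = 26656 + 1904 o$ ($R{\left(o \right)} = 1904 \left(o + 14\right) = 1904 \left(14 + o\right) = 26656 + 1904 o$)
$\sqrt{R{\left(t{\left(31 \right)} - 687 \right)} + h{\left(-851,-801 \right)}} = \sqrt{\left(26656 + 1904 \left(31 - 687\right)\right) + \left(-801\right)^{2}} = \sqrt{\left(26656 + 1904 \left(-656\right)\right) + 641601} = \sqrt{\left(26656 - 1249024\right) + 641601} = \sqrt{-1222368 + 641601} = \sqrt{-580767} = i \sqrt{580767}$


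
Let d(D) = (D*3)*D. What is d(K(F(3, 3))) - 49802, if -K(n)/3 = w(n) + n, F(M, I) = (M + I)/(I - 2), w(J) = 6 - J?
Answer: -48830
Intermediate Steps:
F(M, I) = (I + M)/(-2 + I)
K(n) = -18 (K(n) = -3*((6 - n) + n) = -3*6 = -18)
d(D) = 3*D**2 (d(D) = (3*D)*D = 3*D**2)
d(K(F(3, 3))) - 49802 = 3*(-18)**2 - 49802 = 3*324 - 49802 = 972 - 49802 = -48830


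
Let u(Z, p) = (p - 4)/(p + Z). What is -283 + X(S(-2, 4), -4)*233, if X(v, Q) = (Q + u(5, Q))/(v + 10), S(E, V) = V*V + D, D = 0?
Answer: -5077/13 ≈ -390.54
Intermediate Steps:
u(Z, p) = (-4 + p)/(Z + p)
S(E, V) = V**2 (S(E, V) = V*V + 0 = V**2 + 0 = V**2)
X(v, Q) = (Q + (-4 + Q)/(5 + Q))/(10 + v) (X(v, Q) = (Q + (-4 + Q)/(5 + Q))/(v + 10) = (Q + (-4 + Q)/(5 + Q))/(10 + v))
-283 + X(S(-2, 4), -4)*233 = -283 + ((-4 - 4 - 4*(5 - 4))/((5 - 4)*(10 + 4**2)))*233 = -283 + ((-4 - 4 - 4*1)/(1*(10 + 16)))*233 = -283 + (1*(-4 - 4 - 4)/26)*233 = -283 + (1*(1/26)*(-12))*233 = -283 - 6/13*233 = -283 - 1398/13 = -5077/13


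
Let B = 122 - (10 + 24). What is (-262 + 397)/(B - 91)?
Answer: -45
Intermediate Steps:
B = 88 (B = 122 - 1*34 = 122 - 34 = 88)
(-262 + 397)/(B - 91) = (-262 + 397)/(88 - 91) = 135/(-3) = 135*(-⅓) = -45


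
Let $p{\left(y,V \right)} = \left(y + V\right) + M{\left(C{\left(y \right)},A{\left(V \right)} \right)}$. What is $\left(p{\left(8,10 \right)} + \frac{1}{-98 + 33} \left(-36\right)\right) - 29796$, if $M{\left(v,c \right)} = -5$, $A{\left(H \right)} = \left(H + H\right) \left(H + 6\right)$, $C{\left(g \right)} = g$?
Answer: $- \frac{1935859}{65} \approx -29782.0$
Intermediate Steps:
$A{\left(H \right)} = 2 H \left(6 + H\right)$
$p{\left(y,V \right)} = -5 + V + y$ ($p{\left(y,V \right)} = \left(y + V\right) - 5 = \left(V + y\right) - 5 = -5 + V + y$)
$\left(p{\left(8,10 \right)} + \frac{1}{-98 + 33} \left(-36\right)\right) - 29796 = \left(\left(-5 + 10 + 8\right) + \frac{1}{-98 + 33} \left(-36\right)\right) - 29796 = \left(13 + \frac{1}{-65} \left(-36\right)\right) - 29796 = \left(13 - - \frac{36}{65}\right) - 29796 = \left(13 + \frac{36}{65}\right) - 29796 = \frac{881}{65} - 29796 = - \frac{1935859}{65}$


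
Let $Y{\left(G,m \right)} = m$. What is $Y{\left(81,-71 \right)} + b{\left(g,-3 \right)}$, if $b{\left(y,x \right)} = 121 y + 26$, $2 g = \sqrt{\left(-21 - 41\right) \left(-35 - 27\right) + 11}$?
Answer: $-45 + \frac{121 \sqrt{3855}}{2} \approx 3711.4$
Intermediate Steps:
$g = \frac{\sqrt{3855}}{2}$ ($g = \frac{\sqrt{\left(-21 - 41\right) \left(-35 - 27\right) + 11}}{2} = \frac{\sqrt{\left(-62\right) \left(-62\right) + 11}}{2} = \frac{\sqrt{3844 + 11}}{2} = \frac{\sqrt{3855}}{2} \approx 31.044$)
$b{\left(y,x \right)} = 26 + 121 y$
$Y{\left(81,-71 \right)} + b{\left(g,-3 \right)} = -71 + \left(26 + 121 \frac{\sqrt{3855}}{2}\right) = -71 + \left(26 + \frac{121 \sqrt{3855}}{2}\right) = -45 + \frac{121 \sqrt{3855}}{2}$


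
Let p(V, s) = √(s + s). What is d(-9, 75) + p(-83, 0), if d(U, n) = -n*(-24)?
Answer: 1800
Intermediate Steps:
p(V, s) = √2*√s (p(V, s) = √(2*s) = √2*√s)
d(U, n) = 24*n
d(-9, 75) + p(-83, 0) = 24*75 + √2*√0 = 1800 + √2*0 = 1800 + 0 = 1800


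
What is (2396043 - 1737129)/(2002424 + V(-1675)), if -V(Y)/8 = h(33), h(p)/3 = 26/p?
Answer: 1208009/3671076 ≈ 0.32906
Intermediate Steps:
h(p) = 78/p (h(p) = 3*(26/p) = 78/p)
V(Y) = -208/11 (V(Y) = -624/33 = -8*26/11 = -208/11)
(2396043 - 1737129)/(2002424 + V(-1675)) = (2396043 - 1737129)/(2002424 - 208/11) = 658914/(22026456/11) = 658914*(11/22026456) = 1208009/3671076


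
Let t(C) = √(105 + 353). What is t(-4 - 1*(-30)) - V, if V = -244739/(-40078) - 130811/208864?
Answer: -22937261619/4185425696 + √458 ≈ 15.921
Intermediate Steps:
t(C) = √458
V = 22937261619/4185425696 (V = -244739*(-1/40078) - 130811*1/208864 = 244739/40078 - 130811/208864 = 22937261619/4185425696 ≈ 5.4803)
t(-4 - 1*(-30)) - V = √458 - 1*22937261619/4185425696 = √458 - 22937261619/4185425696 = -22937261619/4185425696 + √458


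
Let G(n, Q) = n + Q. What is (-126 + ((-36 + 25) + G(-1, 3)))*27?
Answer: -3645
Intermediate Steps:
G(n, Q) = Q + n
(-126 + ((-36 + 25) + G(-1, 3)))*27 = (-126 + ((-36 + 25) + (3 - 1)))*27 = (-126 + (-11 + 2))*27 = (-126 - 9)*27 = -135*27 = -3645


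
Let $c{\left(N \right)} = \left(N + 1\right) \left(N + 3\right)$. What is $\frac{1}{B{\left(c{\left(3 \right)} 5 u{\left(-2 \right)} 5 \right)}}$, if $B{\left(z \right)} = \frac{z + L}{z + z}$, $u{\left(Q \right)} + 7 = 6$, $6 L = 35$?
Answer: $\frac{1440}{713} \approx 2.0196$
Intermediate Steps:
$L = \frac{35}{6}$ ($L = \frac{1}{6} \cdot 35 = \frac{35}{6} \approx 5.8333$)
$u{\left(Q \right)} = -1$ ($u{\left(Q \right)} = -7 + 6 = -1$)
$c{\left(N \right)} = \left(1 + N\right) \left(3 + N\right)$
$B{\left(z \right)} = \frac{\frac{35}{6} + z}{2 z}$ ($B{\left(z \right)} = \frac{z + \frac{35}{6}}{z + z} = \frac{\frac{35}{6} + z}{2 z}$)
$\frac{1}{B{\left(c{\left(3 \right)} 5 u{\left(-2 \right)} 5 \right)}} = \frac{1}{\frac{1}{12} \frac{1}{\left(3 + 3^{2} + 4 \cdot 3\right) 5 \left(-1\right) 5} \left(35 + 6 \left(3 + 3^{2} + 4 \cdot 3\right) 5 \left(-1\right) 5\right)} = \frac{1}{\frac{1}{12} \frac{1}{\left(3 + 9 + 12\right) \left(\left(-5\right) 5\right)} \left(35 + 6 \left(3 + 9 + 12\right) \left(\left(-5\right) 5\right)\right)} = \frac{1}{\frac{1}{12} \frac{1}{24 \left(-25\right)} \left(35 + 6 \cdot 24 \left(-25\right)\right)} = \frac{1}{\frac{1}{12} \frac{1}{-600} \left(35 + 6 \left(-600\right)\right)} = \frac{1}{\frac{1}{12} \left(- \frac{1}{600}\right) \left(35 - 3600\right)} = \frac{1}{\frac{1}{12} \left(- \frac{1}{600}\right) \left(-3565\right)} = \frac{1}{\frac{713}{1440}} = \frac{1440}{713}$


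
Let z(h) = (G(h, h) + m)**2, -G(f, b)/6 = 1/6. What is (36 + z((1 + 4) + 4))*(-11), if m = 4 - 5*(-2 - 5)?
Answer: -16280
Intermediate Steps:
G(f, b) = -1 (G(f, b) = -6/6 = -6*1/6 = -1)
m = 39 (m = 4 - 5*(-7) = 4 + 35 = 39)
z(h) = 1444 (z(h) = (-1 + 39)**2 = 38**2 = 1444)
(36 + z((1 + 4) + 4))*(-11) = (36 + 1444)*(-11) = 1480*(-11) = -16280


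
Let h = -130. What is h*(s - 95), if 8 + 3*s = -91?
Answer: 16640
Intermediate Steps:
s = -33 (s = -8/3 + (⅓)*(-91) = -8/3 - 91/3 = -33)
h*(s - 95) = -130*(-33 - 95) = -130*(-128) = 16640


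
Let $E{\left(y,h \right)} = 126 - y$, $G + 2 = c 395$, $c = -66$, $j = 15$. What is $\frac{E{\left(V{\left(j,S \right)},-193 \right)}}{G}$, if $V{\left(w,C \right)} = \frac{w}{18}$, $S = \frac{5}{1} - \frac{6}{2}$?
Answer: $- \frac{751}{156432} \approx -0.0048008$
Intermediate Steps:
$S = 2$ ($S = 5 \cdot 1 - 3 = 5 - 3 = 2$)
$V{\left(w,C \right)} = \frac{w}{18}$ ($V{\left(w,C \right)} = w \frac{1}{18} = \frac{w}{18}$)
$G = -26072$ ($G = -2 - 26070 = -26072$)
$\frac{E{\left(V{\left(j,S \right)},-193 \right)}}{G} = \frac{126 - \frac{1}{18} \cdot 15}{-26072} = \left(126 - \frac{5}{6}\right) \left(- \frac{1}{26072}\right) = \frac{751}{6} \left(- \frac{1}{26072}\right) = - \frac{751}{156432}$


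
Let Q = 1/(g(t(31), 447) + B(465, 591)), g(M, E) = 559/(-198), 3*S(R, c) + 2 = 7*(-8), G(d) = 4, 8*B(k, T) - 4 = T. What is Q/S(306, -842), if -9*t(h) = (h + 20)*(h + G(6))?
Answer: -1188/1643401 ≈ -0.00072289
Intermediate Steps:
B(k, T) = ½ + T/8
t(h) = -(4 + h)*(20 + h)/9 (t(h) = -(h + 20)*(h + 4)/9 = -(20 + h)*(4 + h)/9 = -(4 + h)*(20 + h)/9)
S(R, c) = -58/3 (S(R, c) = -⅔ + (7*(-8))/3 = -⅔ + (⅓)*(-56) = -⅔ - 56/3 = -58/3)
g(M, E) = -559/198 (g(M, E) = 559*(-1/198) = -559/198)
Q = 792/56669 (Q = 1/(-559/198 + (½ + (⅛)*591)) = 1/(-559/198 + (½ + 591/8)) = 1/(-559/198 + 595/8) = 1/(56669/792) = 792/56669 ≈ 0.013976)
Q/S(306, -842) = 792/(56669*(-58/3)) = (792/56669)*(-3/58) = -1188/1643401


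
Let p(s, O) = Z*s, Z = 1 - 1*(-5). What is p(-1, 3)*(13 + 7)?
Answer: -120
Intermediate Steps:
Z = 6 (Z = 1 + 5 = 6)
p(s, O) = 6*s
p(-1, 3)*(13 + 7) = (6*(-1))*(13 + 7) = -6*20 = -120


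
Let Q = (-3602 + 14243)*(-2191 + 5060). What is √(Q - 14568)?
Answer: √30514461 ≈ 5524.0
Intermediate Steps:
Q = 30529029 (Q = 10641*2869 = 30529029)
√(Q - 14568) = √(30529029 - 14568) = √30514461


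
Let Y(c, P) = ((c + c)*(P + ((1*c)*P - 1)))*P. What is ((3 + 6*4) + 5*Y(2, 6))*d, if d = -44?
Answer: -90948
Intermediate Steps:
Y(c, P) = 2*P*c*(-1 + P + P*c) (Y(c, P) = ((2*c)*(P + (c*P - 1)))*P = ((2*c)*(P + (P*c - 1)))*P = ((2*c)*(P + (-1 + P*c)))*P = ((2*c)*(-1 + P + P*c))*P = (2*c*(-1 + P + P*c))*P = 2*P*c*(-1 + P + P*c))
((3 + 6*4) + 5*Y(2, 6))*d = ((3 + 6*4) + 5*(2*6*2*(-1 + 6 + 6*2)))*(-44) = ((3 + 24) + 5*(2*6*2*(-1 + 6 + 12)))*(-44) = (27 + 5*(2*6*2*17))*(-44) = (27 + 5*408)*(-44) = (27 + 2040)*(-44) = 2067*(-44) = -90948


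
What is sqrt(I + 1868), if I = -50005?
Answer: I*sqrt(48137) ≈ 219.4*I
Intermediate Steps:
sqrt(I + 1868) = sqrt(-50005 + 1868) = sqrt(-48137) = I*sqrt(48137)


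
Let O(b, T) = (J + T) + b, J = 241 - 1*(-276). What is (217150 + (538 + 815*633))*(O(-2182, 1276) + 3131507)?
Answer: 2296934935794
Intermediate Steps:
J = 517 (J = 241 + 276 = 517)
O(b, T) = 517 + T + b (O(b, T) = (517 + T) + b = 517 + T + b)
(217150 + (538 + 815*633))*(O(-2182, 1276) + 3131507) = (217150 + (538 + 815*633))*((517 + 1276 - 2182) + 3131507) = (217150 + (538 + 515895))*(-389 + 3131507) = (217150 + 516433)*3131118 = 733583*3131118 = 2296934935794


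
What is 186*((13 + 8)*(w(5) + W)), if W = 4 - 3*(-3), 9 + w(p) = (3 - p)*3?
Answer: -7812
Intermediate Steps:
w(p) = -3*p (w(p) = -9 + (3 - p)*3 = -9 + (9 - 3*p) = -3*p)
W = 13 (W = 4 + 9 = 13)
186*((13 + 8)*(w(5) + W)) = 186*((13 + 8)*(-3*5 + 13)) = 186*(21*(-15 + 13)) = 186*(21*(-2)) = 186*(-42) = -7812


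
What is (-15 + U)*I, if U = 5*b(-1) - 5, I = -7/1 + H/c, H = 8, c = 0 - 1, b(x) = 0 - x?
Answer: 225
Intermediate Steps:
b(x) = -x
c = -1
I = -15 (I = -7/1 + 8/(-1) = -7*1 + 8*(-1) = -7 - 8 = -15)
U = 0 (U = 5*(-1*(-1)) - 5 = 5*1 - 5 = 5 - 5 = 0)
(-15 + U)*I = (-15 + 0)*(-15) = -15*(-15) = 225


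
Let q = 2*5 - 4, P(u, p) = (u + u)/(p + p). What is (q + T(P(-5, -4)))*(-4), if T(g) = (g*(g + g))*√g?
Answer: -24 - 25*√5/4 ≈ -37.975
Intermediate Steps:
P(u, p) = u/p (P(u, p) = (2*u)/((2*p)) = (2*u)*(1/(2*p)) = u/p)
T(g) = 2*g^(5/2) (T(g) = (g*(2*g))*√g = (2*g²)*√g = 2*g^(5/2))
q = 6 (q = 10 - 4 = 6)
(q + T(P(-5, -4)))*(-4) = (6 + 2*(-5/(-4))^(5/2))*(-4) = (6 + 2*(-5*(-¼))^(5/2))*(-4) = (6 + 2*(5/4)^(5/2))*(-4) = (6 + 2*(25*√5/32))*(-4) = (6 + 25*√5/16)*(-4) = -24 - 25*√5/4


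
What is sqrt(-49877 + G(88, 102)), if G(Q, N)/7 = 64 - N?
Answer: I*sqrt(50143) ≈ 223.93*I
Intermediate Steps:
G(Q, N) = 448 - 7*N (G(Q, N) = 7*(64 - N) = 448 - 7*N)
sqrt(-49877 + G(88, 102)) = sqrt(-49877 + (448 - 7*102)) = sqrt(-49877 + (448 - 714)) = sqrt(-49877 - 266) = sqrt(-50143) = I*sqrt(50143)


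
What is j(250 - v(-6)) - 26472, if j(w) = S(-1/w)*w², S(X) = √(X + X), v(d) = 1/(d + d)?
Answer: -26472 + 3001*I*√18006/72 ≈ -26472.0 + 5593.0*I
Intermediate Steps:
v(d) = 1/(2*d)
S(X) = √2*√X (S(X) = √(2*X) = √2*√X)
j(w) = √2*w²*√(-1/w) (j(w) = (√2*√(-1/w))*w² = √2*w²*√(-1/w))
j(250 - v(-6)) - 26472 = √2*(250 - 1/(2*(-6)))²*√(-1/(250 - 1/(2*(-6)))) - 26472 = √2*(250 - (-1)/(2*6))²*√(-1/(250 - (-1)/(2*6))) - 26472 = √2*(250 - 1*(-1/12))²*√(-1/(250 - 1*(-1/12))) - 26472 = √2*(250 + 1/12)²*√(-1/(250 + 1/12)) - 26472 = √2*(3001/12)²*√(-1/3001/12) - 26472 = √2*(9006001/144)*√(-1*12/3001) - 26472 = √2*(9006001/144)*√(-12/3001) - 26472 = √2*(9006001/144)*(2*I*√9003/3001) - 26472 = 3001*I*√18006/72 - 26472 = -26472 + 3001*I*√18006/72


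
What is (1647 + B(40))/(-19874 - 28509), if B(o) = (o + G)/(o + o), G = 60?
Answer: -6593/193532 ≈ -0.034067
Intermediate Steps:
B(o) = (60 + o)/(2*o) (B(o) = (o + 60)/(o + o) = (60 + o)/((2*o)) = (60 + o)*(1/(2*o)) = (60 + o)/(2*o))
(1647 + B(40))/(-19874 - 28509) = (1647 + (½)*(60 + 40)/40)/(-19874 - 28509) = (1647 + (½)*(1/40)*100)/(-48383) = (1647 + 5/4)*(-1/48383) = (6593/4)*(-1/48383) = -6593/193532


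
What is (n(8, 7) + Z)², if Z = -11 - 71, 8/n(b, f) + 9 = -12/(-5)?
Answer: 7540516/1089 ≈ 6924.3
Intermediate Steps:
n(b, f) = -40/33 (n(b, f) = 8/(-9 - 12/(-5)) = 8/(-9 - 12*(-⅕)) = 8/(-9 + 12/5) = 8/(-33/5) = 8*(-5/33) = -40/33)
Z = -82
(n(8, 7) + Z)² = (-40/33 - 82)² = (-2746/33)² = 7540516/1089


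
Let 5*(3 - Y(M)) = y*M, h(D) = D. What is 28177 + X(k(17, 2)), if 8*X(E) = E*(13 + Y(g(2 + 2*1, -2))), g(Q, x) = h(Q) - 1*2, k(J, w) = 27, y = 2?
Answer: 282283/10 ≈ 28228.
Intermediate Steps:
g(Q, x) = -2 + Q (g(Q, x) = Q - 1*2 = Q - 2 = -2 + Q)
Y(M) = 3 - 2*M/5
X(E) = 19*E/10 (X(E) = (E*(13 + (3 - 2*(-2 + (2 + 2*1))/5)))/8 = (E*(13 + (3 - 2*(-2 + (2 + 2))/5)))/8 = (E*(13 + (3 - 2*(-2 + 4)/5)))/8 = (E*(13 + (3 - 2/5*2)))/8 = (E*(13 + (3 - 4/5)))/8 = (E*(13 + 11/5))/8 = (E*(76/5))/8 = (76*E/5)/8 = 19*E/10)
28177 + X(k(17, 2)) = 28177 + (19/10)*27 = 28177 + 513/10 = 282283/10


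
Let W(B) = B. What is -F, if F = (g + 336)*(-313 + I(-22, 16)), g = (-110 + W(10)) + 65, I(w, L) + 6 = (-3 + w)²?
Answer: -92106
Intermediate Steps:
I(w, L) = -6 + (-3 + w)²
g = -35 (g = (-110 + 10) + 65 = -100 + 65 = -35)
F = 92106 (F = (-35 + 336)*(-313 + (-6 + (-3 - 22)²)) = 301*(-313 + (-6 + (-25)²)) = 301*(-313 + (-6 + 625)) = 301*(-313 + 619) = 301*306 = 92106)
-F = -1*92106 = -92106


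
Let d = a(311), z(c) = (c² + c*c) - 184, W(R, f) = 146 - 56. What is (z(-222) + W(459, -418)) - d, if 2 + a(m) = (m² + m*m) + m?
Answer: -95277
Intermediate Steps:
W(R, f) = 90
z(c) = -184 + 2*c² (z(c) = (c² + c²) - 184 = 2*c² - 184 = -184 + 2*c²)
a(m) = -2 + m + 2*m² (a(m) = -2 + ((m² + m*m) + m) = -2 + ((m² + m²) + m) = -2 + (2*m² + m) = -2 + (m + 2*m²) = -2 + m + 2*m²)
d = 193751 (d = -2 + 311 + 2*311² = -2 + 311 + 2*96721 = -2 + 311 + 193442 = 193751)
(z(-222) + W(459, -418)) - d = ((-184 + 2*(-222)²) + 90) - 1*193751 = ((-184 + 2*49284) + 90) - 193751 = ((-184 + 98568) + 90) - 193751 = (98384 + 90) - 193751 = 98474 - 193751 = -95277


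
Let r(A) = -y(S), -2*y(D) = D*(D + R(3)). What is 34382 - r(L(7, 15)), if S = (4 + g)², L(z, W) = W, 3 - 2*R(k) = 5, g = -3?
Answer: 34382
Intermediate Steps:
R(k) = -1 (R(k) = 3/2 - ½*5 = 3/2 - 5/2 = -1)
S = 1 (S = (4 - 3)² = 1² = 1)
y(D) = -D*(-1 + D)/2 (y(D) = -D*(D - 1)/2 = -D*(-1 + D)/2)
r(A) = 0 (r(A) = -(1 - 1*1)/2 = -(1 - 1)/2 = -0/2 = -1*0 = 0)
34382 - r(L(7, 15)) = 34382 - 1*0 = 34382 + 0 = 34382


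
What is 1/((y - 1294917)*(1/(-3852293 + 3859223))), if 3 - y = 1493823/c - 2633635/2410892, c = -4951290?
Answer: -4595754798511800/858744707394737903 ≈ -0.0053517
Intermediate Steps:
y = 8742068818551/1989504241780 (y = 3 - (1493823/(-4951290) - 2633635/2410892) = 3 - (1493823*(-1/4951290) - 2633635*1/2410892) = 3 - (-497941/1650430 - 2633635/2410892) = 3 - 1*(-2773556093211/1989504241780) = 3 + 2773556093211/1989504241780 = 8742068818551/1989504241780 ≈ 4.3941)
1/((y - 1294917)*(1/(-3852293 + 3859223))) = 1/((8742068818551/1989504241780 - 1294917)*(1/(-3852293 + 3859223))) = 1/((-2576234122184213709/1989504241780)*(1/6930)) = -1989504241780/(2576234122184213709*1/6930) = -1989504241780/2576234122184213709*6930 = -4595754798511800/858744707394737903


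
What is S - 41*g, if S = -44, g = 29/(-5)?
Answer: 969/5 ≈ 193.80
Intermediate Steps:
g = -29/5 (g = 29*(-1/5) = -29/5 ≈ -5.8000)
S - 41*g = -44 - 41*(-29/5) = -44 + 1189/5 = 969/5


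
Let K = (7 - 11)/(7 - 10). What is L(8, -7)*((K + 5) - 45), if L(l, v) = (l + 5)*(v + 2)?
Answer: 7540/3 ≈ 2513.3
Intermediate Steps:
K = 4/3 (K = -4/(-3) = -4*(-1/3) = 4/3 ≈ 1.3333)
L(l, v) = (2 + v)*(5 + l) (L(l, v) = (5 + l)*(2 + v) = (2 + v)*(5 + l))
L(8, -7)*((K + 5) - 45) = (10 + 2*8 + 5*(-7) + 8*(-7))*((4/3 + 5) - 45) = (10 + 16 - 35 - 56)*(19/3 - 45) = -65*(-116/3) = 7540/3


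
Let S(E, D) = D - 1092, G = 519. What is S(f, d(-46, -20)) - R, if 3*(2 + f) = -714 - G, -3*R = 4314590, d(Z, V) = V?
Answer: 4311254/3 ≈ 1.4371e+6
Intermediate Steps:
R = -4314590/3 (R = -⅓*4314590 = -4314590/3 ≈ -1.4382e+6)
f = -413 (f = -2 + (-714 - 1*519)/3 = -2 + (-714 - 519)/3 = -2 + (⅓)*(-1233) = -2 - 411 = -413)
S(E, D) = -1092 + D
S(f, d(-46, -20)) - R = (-1092 - 20) - 1*(-4314590/3) = -1112 + 4314590/3 = 4311254/3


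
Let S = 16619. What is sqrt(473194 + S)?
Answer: sqrt(489813) ≈ 699.87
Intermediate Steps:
sqrt(473194 + S) = sqrt(473194 + 16619) = sqrt(489813)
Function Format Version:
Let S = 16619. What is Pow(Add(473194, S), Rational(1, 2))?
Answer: Pow(489813, Rational(1, 2)) ≈ 699.87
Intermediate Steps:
Pow(Add(473194, S), Rational(1, 2)) = Pow(Add(473194, 16619), Rational(1, 2)) = Pow(489813, Rational(1, 2))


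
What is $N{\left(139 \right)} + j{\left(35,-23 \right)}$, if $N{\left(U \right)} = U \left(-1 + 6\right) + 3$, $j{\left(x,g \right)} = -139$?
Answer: $559$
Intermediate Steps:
$N{\left(U \right)} = 3 + 5 U$ ($N{\left(U \right)} = U 5 + 3 = 5 U + 3 = 3 + 5 U$)
$N{\left(139 \right)} + j{\left(35,-23 \right)} = \left(3 + 5 \cdot 139\right) - 139 = \left(3 + 695\right) - 139 = 698 - 139 = 559$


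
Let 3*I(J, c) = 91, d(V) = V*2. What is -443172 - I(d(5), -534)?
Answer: -1329607/3 ≈ -4.4320e+5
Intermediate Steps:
d(V) = 2*V
I(J, c) = 91/3 (I(J, c) = (⅓)*91 = 91/3)
-443172 - I(d(5), -534) = -443172 - 1*91/3 = -443172 - 91/3 = -1329607/3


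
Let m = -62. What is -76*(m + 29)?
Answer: 2508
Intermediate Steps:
-76*(m + 29) = -76*(-62 + 29) = -76*(-33) = 2508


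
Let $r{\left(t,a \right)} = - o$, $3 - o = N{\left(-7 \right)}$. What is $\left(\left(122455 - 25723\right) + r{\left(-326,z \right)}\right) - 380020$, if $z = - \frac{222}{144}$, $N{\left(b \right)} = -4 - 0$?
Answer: $-283295$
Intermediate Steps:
$N{\left(b \right)} = -4$ ($N{\left(b \right)} = -4 + 0 = -4$)
$o = 7$ ($o = 3 - -4 = 3 + 4 = 7$)
$z = - \frac{37}{24}$ ($z = \left(-222\right) \frac{1}{144} = - \frac{37}{24} \approx -1.5417$)
$r{\left(t,a \right)} = -7$ ($r{\left(t,a \right)} = \left(-1\right) 7 = -7$)
$\left(\left(122455 - 25723\right) + r{\left(-326,z \right)}\right) - 380020 = \left(\left(122455 - 25723\right) - 7\right) - 380020 = \left(96732 - 7\right) - 380020 = 96725 - 380020 = -283295$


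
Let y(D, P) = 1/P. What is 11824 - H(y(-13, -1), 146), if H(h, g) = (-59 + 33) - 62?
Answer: 11912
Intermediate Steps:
H(h, g) = -88 (H(h, g) = -26 - 62 = -88)
11824 - H(y(-13, -1), 146) = 11824 - 1*(-88) = 11824 + 88 = 11912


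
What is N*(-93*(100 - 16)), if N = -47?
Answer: 367164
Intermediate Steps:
N*(-93*(100 - 16)) = -(-4371)*(100 - 16) = -(-4371)*84 = -47*(-7812) = 367164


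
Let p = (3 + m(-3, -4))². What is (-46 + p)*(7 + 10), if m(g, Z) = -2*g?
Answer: 595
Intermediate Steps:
p = 81 (p = (3 - 2*(-3))² = (3 + 6)² = 9² = 81)
(-46 + p)*(7 + 10) = (-46 + 81)*(7 + 10) = 35*17 = 595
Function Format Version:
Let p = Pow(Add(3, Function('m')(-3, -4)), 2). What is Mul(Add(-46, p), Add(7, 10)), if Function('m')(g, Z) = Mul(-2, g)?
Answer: 595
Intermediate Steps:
p = 81 (p = Pow(Add(3, Mul(-2, -3)), 2) = Pow(Add(3, 6), 2) = Pow(9, 2) = 81)
Mul(Add(-46, p), Add(7, 10)) = Mul(Add(-46, 81), Add(7, 10)) = Mul(35, 17) = 595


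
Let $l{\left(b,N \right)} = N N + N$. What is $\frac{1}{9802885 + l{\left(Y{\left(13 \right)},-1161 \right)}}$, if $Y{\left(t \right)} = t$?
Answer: $\frac{1}{11149645} \approx 8.9689 \cdot 10^{-8}$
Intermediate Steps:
$l{\left(b,N \right)} = N + N^{2}$ ($l{\left(b,N \right)} = N^{2} + N = N + N^{2}$)
$\frac{1}{9802885 + l{\left(Y{\left(13 \right)},-1161 \right)}} = \frac{1}{9802885 - 1161 \left(1 - 1161\right)} = \frac{1}{9802885 - -1346760} = \frac{1}{9802885 + 1346760} = \frac{1}{11149645}$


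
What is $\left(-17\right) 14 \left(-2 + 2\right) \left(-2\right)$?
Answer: $0$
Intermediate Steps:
$\left(-17\right) 14 \left(-2 + 2\right) \left(-2\right) = - 238 \cdot 0 \left(-2\right) = \left(-238\right) 0 = 0$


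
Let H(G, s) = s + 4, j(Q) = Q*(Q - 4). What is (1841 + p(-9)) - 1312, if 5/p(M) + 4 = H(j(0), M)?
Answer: 4756/9 ≈ 528.44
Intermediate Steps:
j(Q) = Q*(-4 + Q)
H(G, s) = 4 + s
p(M) = 5/M (p(M) = 5/(-4 + (4 + M)) = 5/M)
(1841 + p(-9)) - 1312 = (1841 + 5/(-9)) - 1312 = (1841 + 5*(-⅑)) - 1312 = (1841 - 5/9) - 1312 = 16564/9 - 1312 = 4756/9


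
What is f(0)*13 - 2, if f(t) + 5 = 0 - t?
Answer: -67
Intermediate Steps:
f(t) = -5 - t (f(t) = -5 + (0 - t) = -5 - t)
f(0)*13 - 2 = (-5 - 1*0)*13 - 2 = (-5 + 0)*13 - 2 = -5*13 - 2 = -65 - 2 = -67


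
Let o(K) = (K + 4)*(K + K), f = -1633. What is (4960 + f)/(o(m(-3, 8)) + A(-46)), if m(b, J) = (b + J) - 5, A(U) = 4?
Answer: 3327/4 ≈ 831.75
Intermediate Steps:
m(b, J) = -5 + J + b (m(b, J) = (J + b) - 5 = -5 + J + b)
o(K) = 2*K*(4 + K) (o(K) = (4 + K)*(2*K) = 2*K*(4 + K))
(4960 + f)/(o(m(-3, 8)) + A(-46)) = (4960 - 1633)/(2*(-5 + 8 - 3)*(4 + (-5 + 8 - 3)) + 4) = 3327/(2*0*(4 + 0) + 4) = 3327/(2*0*4 + 4) = 3327/(0 + 4) = 3327/4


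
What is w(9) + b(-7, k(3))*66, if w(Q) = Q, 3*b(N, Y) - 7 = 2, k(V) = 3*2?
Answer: 207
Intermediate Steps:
k(V) = 6
b(N, Y) = 3 (b(N, Y) = 7/3 + (1/3)*2 = 7/3 + 2/3 = 3)
w(9) + b(-7, k(3))*66 = 9 + 3*66 = 9 + 198 = 207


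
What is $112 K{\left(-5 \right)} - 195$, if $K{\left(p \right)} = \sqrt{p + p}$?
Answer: $-195 + 112 i \sqrt{10} \approx -195.0 + 354.18 i$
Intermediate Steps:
$K{\left(p \right)} = \sqrt{2} \sqrt{p}$ ($K{\left(p \right)} = \sqrt{2 p} = \sqrt{2} \sqrt{p}$)
$112 K{\left(-5 \right)} - 195 = 112 \sqrt{2} \sqrt{-5} - 195 = 112 \sqrt{2} i \sqrt{5} - 195 = 112 i \sqrt{10} - 195 = -195 + 112 i \sqrt{10}$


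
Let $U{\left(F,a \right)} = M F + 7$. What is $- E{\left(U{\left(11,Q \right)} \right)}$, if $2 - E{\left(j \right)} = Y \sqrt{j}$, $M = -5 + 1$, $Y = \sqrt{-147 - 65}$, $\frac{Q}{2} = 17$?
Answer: $-2 - 2 \sqrt{1961} \approx -90.566$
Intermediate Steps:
$Q = 34$ ($Q = 2 \cdot 17 = 34$)
$Y = 2 i \sqrt{53}$ ($Y = \sqrt{-212} = 2 i \sqrt{53} \approx 14.56 i$)
$M = -4$
$U{\left(F,a \right)} = 7 - 4 F$ ($U{\left(F,a \right)} = - 4 F + 7 = 7 - 4 F$)
$E{\left(j \right)} = 2 - 2 i \sqrt{53} \sqrt{j}$
$- E{\left(U{\left(11,Q \right)} \right)} = - (2 - 2 i \sqrt{53} \sqrt{7 - 44}) = - (2 - 2 i \sqrt{53} \sqrt{-37}) = - (2 - 2 i \sqrt{53} i \sqrt{37}) = - (2 + 2 \sqrt{1961}) = -2 - 2 \sqrt{1961}$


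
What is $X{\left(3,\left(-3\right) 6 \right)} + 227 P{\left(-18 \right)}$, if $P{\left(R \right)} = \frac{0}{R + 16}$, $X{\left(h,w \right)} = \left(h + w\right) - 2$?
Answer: $-17$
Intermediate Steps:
$X{\left(h,w \right)} = -2 + h + w$
$P{\left(R \right)} = 0$ ($P{\left(R \right)} = \frac{0}{16 + R} = 0$)
$X{\left(3,\left(-3\right) 6 \right)} + 227 P{\left(-18 \right)} = \left(-2 + 3 - 18\right) + 227 \cdot 0 = \left(-2 + 3 - 18\right) + 0 = -17 + 0 = -17$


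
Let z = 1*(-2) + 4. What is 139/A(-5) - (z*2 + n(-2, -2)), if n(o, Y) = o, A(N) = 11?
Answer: 117/11 ≈ 10.636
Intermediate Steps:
z = 2 (z = -2 + 4 = 2)
139/A(-5) - (z*2 + n(-2, -2)) = 139/11 - (2*2 - 2) = 139*(1/11) - (4 - 2) = 139/11 - 1*2 = 139/11 - 2 = 117/11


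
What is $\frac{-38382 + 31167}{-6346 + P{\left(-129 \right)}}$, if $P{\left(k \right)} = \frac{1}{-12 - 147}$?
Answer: $\frac{229437}{201803} \approx 1.1369$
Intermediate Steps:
$P{\left(k \right)} = - \frac{1}{159}$ ($P{\left(k \right)} = \frac{1}{-159} = - \frac{1}{159}$)
$\frac{-38382 + 31167}{-6346 + P{\left(-129 \right)}} = \frac{-38382 + 31167}{-6346 - \frac{1}{159}} = - \frac{7215}{- \frac{1009015}{159}} = \left(-7215\right) \left(- \frac{159}{1009015}\right) = \frac{229437}{201803}$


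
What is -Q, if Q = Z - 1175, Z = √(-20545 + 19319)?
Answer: 1175 - I*√1226 ≈ 1175.0 - 35.014*I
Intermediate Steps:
Z = I*√1226 (Z = √(-1226) = I*√1226 ≈ 35.014*I)
Q = -1175 + I*√1226 (Q = I*√1226 - 1175 = -1175 + I*√1226 ≈ -1175.0 + 35.014*I)
-Q = -(-1175 + I*√1226) = 1175 - I*√1226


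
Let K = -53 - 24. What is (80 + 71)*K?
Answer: -11627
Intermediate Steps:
K = -77
(80 + 71)*K = (80 + 71)*(-77) = 151*(-77) = -11627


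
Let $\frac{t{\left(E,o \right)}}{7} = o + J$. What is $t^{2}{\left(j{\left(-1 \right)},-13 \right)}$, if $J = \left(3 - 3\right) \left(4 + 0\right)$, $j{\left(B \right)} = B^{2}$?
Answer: $8281$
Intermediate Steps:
$J = 0$ ($J = 0 \cdot 4 = 0$)
$t{\left(E,o \right)} = 7 o$ ($t{\left(E,o \right)} = 7 \left(o + 0\right) = 7 o$)
$t^{2}{\left(j{\left(-1 \right)},-13 \right)} = \left(7 \left(-13\right)\right)^{2} = \left(-91\right)^{2} = 8281$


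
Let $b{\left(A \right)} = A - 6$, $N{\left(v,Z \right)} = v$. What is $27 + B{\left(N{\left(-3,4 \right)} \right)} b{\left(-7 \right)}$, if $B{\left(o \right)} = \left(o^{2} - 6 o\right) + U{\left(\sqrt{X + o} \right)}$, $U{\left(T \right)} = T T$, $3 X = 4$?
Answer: $- \frac{907}{3} \approx -302.33$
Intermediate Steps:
$X = \frac{4}{3}$ ($X = \frac{1}{3} \cdot 4 = \frac{4}{3} \approx 1.3333$)
$b{\left(A \right)} = -6 + A$
$U{\left(T \right)} = T^{2}$
$B{\left(o \right)} = \frac{4}{3} + o^{2} - 5 o$ ($B{\left(o \right)} = \left(o^{2} - 6 o\right) + \left(\sqrt{\frac{4}{3} + o}\right)^{2} = \left(o^{2} - 6 o\right) + \left(\frac{4}{3} + o\right) = \frac{4}{3} + o^{2} - 5 o$)
$27 + B{\left(N{\left(-3,4 \right)} \right)} b{\left(-7 \right)} = 27 + \left(\frac{4}{3} + \left(-3\right)^{2} - -15\right) \left(-6 - 7\right) = 27 + \left(\frac{4}{3} + 9 + 15\right) \left(-13\right) = 27 + \frac{76}{3} \left(-13\right) = 27 - \frac{988}{3} = - \frac{907}{3}$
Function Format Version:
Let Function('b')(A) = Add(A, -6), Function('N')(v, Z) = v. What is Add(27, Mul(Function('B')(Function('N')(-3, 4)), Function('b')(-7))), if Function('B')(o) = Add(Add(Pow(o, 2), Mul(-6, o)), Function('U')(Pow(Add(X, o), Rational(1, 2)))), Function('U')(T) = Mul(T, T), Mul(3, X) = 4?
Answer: Rational(-907, 3) ≈ -302.33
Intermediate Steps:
X = Rational(4, 3) (X = Mul(Rational(1, 3), 4) = Rational(4, 3) ≈ 1.3333)
Function('b')(A) = Add(-6, A)
Function('U')(T) = Pow(T, 2)
Function('B')(o) = Add(Rational(4, 3), Pow(o, 2), Mul(-5, o)) (Function('B')(o) = Add(Add(Pow(o, 2), Mul(-6, o)), Pow(Pow(Add(Rational(4, 3), o), Rational(1, 2)), 2)) = Add(Add(Pow(o, 2), Mul(-6, o)), Add(Rational(4, 3), o)) = Add(Rational(4, 3), Pow(o, 2), Mul(-5, o)))
Add(27, Mul(Function('B')(Function('N')(-3, 4)), Function('b')(-7))) = Add(27, Mul(Add(Rational(4, 3), Pow(-3, 2), Mul(-5, -3)), Add(-6, -7))) = Add(27, Mul(Add(Rational(4, 3), 9, 15), -13)) = Add(27, Mul(Rational(76, 3), -13)) = Add(27, Rational(-988, 3)) = Rational(-907, 3)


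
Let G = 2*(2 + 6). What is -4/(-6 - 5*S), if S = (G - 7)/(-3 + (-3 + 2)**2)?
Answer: -8/33 ≈ -0.24242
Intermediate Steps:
G = 16 (G = 2*8 = 16)
S = -9/2 (S = (16 - 7)/(-3 + (-3 + 2)**2) = 9/(-3 + (-1)**2) = 9/(-3 + 1) = 9/(-2) = 9*(-1/2) = -9/2 ≈ -4.5000)
-4/(-6 - 5*S) = -4/(-6 - 5*(-9/2)) = -4/(-6 + 45/2) = -4/(33/2) = (2/33)*(-4) = -8/33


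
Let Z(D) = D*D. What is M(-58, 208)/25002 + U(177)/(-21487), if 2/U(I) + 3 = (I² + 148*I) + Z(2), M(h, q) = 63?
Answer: 4326211289/1716888954018 ≈ 0.0025198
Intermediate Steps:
Z(D) = D²
U(I) = 2/(1 + I² + 148*I) (U(I) = 2/(-3 + ((I² + 148*I) + 2²)) = 2/(-3 + ((I² + 148*I) + 4)) = 2/(-3 + (4 + I² + 148*I)) = 2/(1 + I² + 148*I))
M(-58, 208)/25002 + U(177)/(-21487) = 63/25002 + (2/(1 + 177² + 148*177))/(-21487) = 63*(1/25002) + (2/(1 + 31329 + 26196))*(-1/21487) = 7/2778 + (2/57526)*(-1/21487) = 7/2778 + (2*(1/57526))*(-1/21487) = 7/2778 + (1/28763)*(-1/21487) = 7/2778 - 1/618030581 = 4326211289/1716888954018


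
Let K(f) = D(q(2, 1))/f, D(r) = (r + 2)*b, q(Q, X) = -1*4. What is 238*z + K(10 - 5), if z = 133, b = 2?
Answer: 158266/5 ≈ 31653.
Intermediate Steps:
q(Q, X) = -4
D(r) = 4 + 2*r (D(r) = (r + 2)*2 = (2 + r)*2 = 4 + 2*r)
K(f) = -4/f (K(f) = (4 + 2*(-4))/f = (4 - 8)/f = -4/f)
238*z + K(10 - 5) = 238*133 - 4/(10 - 5) = 31654 - 4/5 = 31654 - 4*⅕ = 31654 - ⅘ = 158266/5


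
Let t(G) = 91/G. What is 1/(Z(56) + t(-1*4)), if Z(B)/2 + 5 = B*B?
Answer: 4/24957 ≈ 0.00016028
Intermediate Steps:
Z(B) = -10 + 2*B**2 (Z(B) = -10 + 2*(B*B) = -10 + 2*B**2)
1/(Z(56) + t(-1*4)) = 1/((-10 + 2*56**2) + 91/((-1*4))) = 1/((-10 + 2*3136) + 91/(-4)) = 1/((-10 + 6272) + 91*(-1/4)) = 1/(6262 - 91/4) = 1/(24957/4) = 4/24957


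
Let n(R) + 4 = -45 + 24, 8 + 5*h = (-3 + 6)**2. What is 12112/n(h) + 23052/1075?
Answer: -497764/1075 ≈ -463.04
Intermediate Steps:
h = 1/5 (h = -8/5 + (-3 + 6)**2/5 = -8/5 + (1/5)*3**2 = -8/5 + (1/5)*9 = -8/5 + 9/5 = 1/5 ≈ 0.20000)
n(R) = -25 (n(R) = -4 + (-45 + 24) = -4 - 21 = -25)
12112/n(h) + 23052/1075 = 12112/(-25) + 23052/1075 = 12112*(-1/25) + 23052*(1/1075) = -12112/25 + 23052/1075 = -497764/1075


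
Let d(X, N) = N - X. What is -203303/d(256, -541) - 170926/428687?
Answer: 12431017877/48809077 ≈ 254.69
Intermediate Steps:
-203303/d(256, -541) - 170926/428687 = -203303/(-541 - 1*256) - 170926/428687 = -203303/(-541 - 256) - 170926*1/428687 = -203303/(-797) - 24418/61241 = -203303*(-1/797) - 24418/61241 = 203303/797 - 24418/61241 = 12431017877/48809077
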